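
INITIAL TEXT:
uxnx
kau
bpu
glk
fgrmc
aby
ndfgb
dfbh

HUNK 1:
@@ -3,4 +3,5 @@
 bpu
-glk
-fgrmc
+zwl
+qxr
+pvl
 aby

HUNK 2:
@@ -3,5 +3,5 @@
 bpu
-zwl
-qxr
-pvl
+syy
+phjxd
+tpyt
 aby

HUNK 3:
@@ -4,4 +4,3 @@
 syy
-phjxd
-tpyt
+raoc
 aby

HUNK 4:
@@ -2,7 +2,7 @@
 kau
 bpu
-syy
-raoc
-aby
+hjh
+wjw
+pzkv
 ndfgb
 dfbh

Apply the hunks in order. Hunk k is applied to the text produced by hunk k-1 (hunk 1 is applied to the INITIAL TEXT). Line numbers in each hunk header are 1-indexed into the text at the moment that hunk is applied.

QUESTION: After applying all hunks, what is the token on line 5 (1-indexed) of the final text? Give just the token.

Answer: wjw

Derivation:
Hunk 1: at line 3 remove [glk,fgrmc] add [zwl,qxr,pvl] -> 9 lines: uxnx kau bpu zwl qxr pvl aby ndfgb dfbh
Hunk 2: at line 3 remove [zwl,qxr,pvl] add [syy,phjxd,tpyt] -> 9 lines: uxnx kau bpu syy phjxd tpyt aby ndfgb dfbh
Hunk 3: at line 4 remove [phjxd,tpyt] add [raoc] -> 8 lines: uxnx kau bpu syy raoc aby ndfgb dfbh
Hunk 4: at line 2 remove [syy,raoc,aby] add [hjh,wjw,pzkv] -> 8 lines: uxnx kau bpu hjh wjw pzkv ndfgb dfbh
Final line 5: wjw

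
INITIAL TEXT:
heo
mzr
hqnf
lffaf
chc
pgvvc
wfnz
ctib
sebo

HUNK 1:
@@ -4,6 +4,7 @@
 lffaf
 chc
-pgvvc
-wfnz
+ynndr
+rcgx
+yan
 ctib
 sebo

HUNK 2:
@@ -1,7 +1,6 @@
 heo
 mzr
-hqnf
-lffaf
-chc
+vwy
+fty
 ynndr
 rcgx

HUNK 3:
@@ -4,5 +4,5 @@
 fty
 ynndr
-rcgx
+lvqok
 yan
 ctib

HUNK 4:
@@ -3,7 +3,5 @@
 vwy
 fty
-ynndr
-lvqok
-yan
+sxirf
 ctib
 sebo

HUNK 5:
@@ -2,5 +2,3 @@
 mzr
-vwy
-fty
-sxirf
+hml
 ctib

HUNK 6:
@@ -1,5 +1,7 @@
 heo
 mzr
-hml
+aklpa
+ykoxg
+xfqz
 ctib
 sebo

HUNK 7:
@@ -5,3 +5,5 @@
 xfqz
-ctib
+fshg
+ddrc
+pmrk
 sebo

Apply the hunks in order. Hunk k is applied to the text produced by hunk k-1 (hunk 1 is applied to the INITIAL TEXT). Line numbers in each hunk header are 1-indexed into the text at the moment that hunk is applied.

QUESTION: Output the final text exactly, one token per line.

Answer: heo
mzr
aklpa
ykoxg
xfqz
fshg
ddrc
pmrk
sebo

Derivation:
Hunk 1: at line 4 remove [pgvvc,wfnz] add [ynndr,rcgx,yan] -> 10 lines: heo mzr hqnf lffaf chc ynndr rcgx yan ctib sebo
Hunk 2: at line 1 remove [hqnf,lffaf,chc] add [vwy,fty] -> 9 lines: heo mzr vwy fty ynndr rcgx yan ctib sebo
Hunk 3: at line 4 remove [rcgx] add [lvqok] -> 9 lines: heo mzr vwy fty ynndr lvqok yan ctib sebo
Hunk 4: at line 3 remove [ynndr,lvqok,yan] add [sxirf] -> 7 lines: heo mzr vwy fty sxirf ctib sebo
Hunk 5: at line 2 remove [vwy,fty,sxirf] add [hml] -> 5 lines: heo mzr hml ctib sebo
Hunk 6: at line 1 remove [hml] add [aklpa,ykoxg,xfqz] -> 7 lines: heo mzr aklpa ykoxg xfqz ctib sebo
Hunk 7: at line 5 remove [ctib] add [fshg,ddrc,pmrk] -> 9 lines: heo mzr aklpa ykoxg xfqz fshg ddrc pmrk sebo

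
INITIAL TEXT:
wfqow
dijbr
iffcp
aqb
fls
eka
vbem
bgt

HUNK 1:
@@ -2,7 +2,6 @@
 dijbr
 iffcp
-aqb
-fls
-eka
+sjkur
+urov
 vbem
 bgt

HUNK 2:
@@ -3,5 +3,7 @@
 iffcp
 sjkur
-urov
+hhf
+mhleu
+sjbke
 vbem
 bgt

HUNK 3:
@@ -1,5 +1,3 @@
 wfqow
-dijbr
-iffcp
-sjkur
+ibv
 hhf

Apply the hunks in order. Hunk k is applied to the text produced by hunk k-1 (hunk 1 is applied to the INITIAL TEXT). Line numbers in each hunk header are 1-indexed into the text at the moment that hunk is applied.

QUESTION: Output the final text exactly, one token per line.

Hunk 1: at line 2 remove [aqb,fls,eka] add [sjkur,urov] -> 7 lines: wfqow dijbr iffcp sjkur urov vbem bgt
Hunk 2: at line 3 remove [urov] add [hhf,mhleu,sjbke] -> 9 lines: wfqow dijbr iffcp sjkur hhf mhleu sjbke vbem bgt
Hunk 3: at line 1 remove [dijbr,iffcp,sjkur] add [ibv] -> 7 lines: wfqow ibv hhf mhleu sjbke vbem bgt

Answer: wfqow
ibv
hhf
mhleu
sjbke
vbem
bgt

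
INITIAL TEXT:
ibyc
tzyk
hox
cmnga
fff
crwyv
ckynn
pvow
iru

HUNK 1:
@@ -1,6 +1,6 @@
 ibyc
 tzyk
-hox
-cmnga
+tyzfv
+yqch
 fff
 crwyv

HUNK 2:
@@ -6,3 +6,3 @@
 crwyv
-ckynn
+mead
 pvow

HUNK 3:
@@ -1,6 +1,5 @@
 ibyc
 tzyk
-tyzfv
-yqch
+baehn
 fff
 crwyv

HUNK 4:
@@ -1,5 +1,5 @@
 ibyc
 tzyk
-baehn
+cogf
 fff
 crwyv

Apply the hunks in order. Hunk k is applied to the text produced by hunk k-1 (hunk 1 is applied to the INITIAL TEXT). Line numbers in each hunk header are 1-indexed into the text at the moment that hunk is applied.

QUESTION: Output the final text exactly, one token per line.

Hunk 1: at line 1 remove [hox,cmnga] add [tyzfv,yqch] -> 9 lines: ibyc tzyk tyzfv yqch fff crwyv ckynn pvow iru
Hunk 2: at line 6 remove [ckynn] add [mead] -> 9 lines: ibyc tzyk tyzfv yqch fff crwyv mead pvow iru
Hunk 3: at line 1 remove [tyzfv,yqch] add [baehn] -> 8 lines: ibyc tzyk baehn fff crwyv mead pvow iru
Hunk 4: at line 1 remove [baehn] add [cogf] -> 8 lines: ibyc tzyk cogf fff crwyv mead pvow iru

Answer: ibyc
tzyk
cogf
fff
crwyv
mead
pvow
iru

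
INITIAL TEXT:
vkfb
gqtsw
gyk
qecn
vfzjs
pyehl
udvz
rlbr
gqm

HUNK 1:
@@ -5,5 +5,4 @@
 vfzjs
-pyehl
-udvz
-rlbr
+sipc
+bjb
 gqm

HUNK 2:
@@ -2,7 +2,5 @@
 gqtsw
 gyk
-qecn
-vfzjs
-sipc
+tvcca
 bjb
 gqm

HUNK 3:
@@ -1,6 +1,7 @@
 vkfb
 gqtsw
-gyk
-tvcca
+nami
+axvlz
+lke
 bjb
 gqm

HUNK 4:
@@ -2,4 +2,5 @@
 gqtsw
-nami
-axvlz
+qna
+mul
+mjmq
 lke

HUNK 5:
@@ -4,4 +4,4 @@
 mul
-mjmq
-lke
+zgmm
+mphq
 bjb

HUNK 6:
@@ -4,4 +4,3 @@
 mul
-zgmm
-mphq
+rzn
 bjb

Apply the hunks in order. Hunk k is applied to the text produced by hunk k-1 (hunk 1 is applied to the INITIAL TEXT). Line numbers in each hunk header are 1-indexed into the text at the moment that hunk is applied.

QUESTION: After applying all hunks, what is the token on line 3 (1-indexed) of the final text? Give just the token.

Hunk 1: at line 5 remove [pyehl,udvz,rlbr] add [sipc,bjb] -> 8 lines: vkfb gqtsw gyk qecn vfzjs sipc bjb gqm
Hunk 2: at line 2 remove [qecn,vfzjs,sipc] add [tvcca] -> 6 lines: vkfb gqtsw gyk tvcca bjb gqm
Hunk 3: at line 1 remove [gyk,tvcca] add [nami,axvlz,lke] -> 7 lines: vkfb gqtsw nami axvlz lke bjb gqm
Hunk 4: at line 2 remove [nami,axvlz] add [qna,mul,mjmq] -> 8 lines: vkfb gqtsw qna mul mjmq lke bjb gqm
Hunk 5: at line 4 remove [mjmq,lke] add [zgmm,mphq] -> 8 lines: vkfb gqtsw qna mul zgmm mphq bjb gqm
Hunk 6: at line 4 remove [zgmm,mphq] add [rzn] -> 7 lines: vkfb gqtsw qna mul rzn bjb gqm
Final line 3: qna

Answer: qna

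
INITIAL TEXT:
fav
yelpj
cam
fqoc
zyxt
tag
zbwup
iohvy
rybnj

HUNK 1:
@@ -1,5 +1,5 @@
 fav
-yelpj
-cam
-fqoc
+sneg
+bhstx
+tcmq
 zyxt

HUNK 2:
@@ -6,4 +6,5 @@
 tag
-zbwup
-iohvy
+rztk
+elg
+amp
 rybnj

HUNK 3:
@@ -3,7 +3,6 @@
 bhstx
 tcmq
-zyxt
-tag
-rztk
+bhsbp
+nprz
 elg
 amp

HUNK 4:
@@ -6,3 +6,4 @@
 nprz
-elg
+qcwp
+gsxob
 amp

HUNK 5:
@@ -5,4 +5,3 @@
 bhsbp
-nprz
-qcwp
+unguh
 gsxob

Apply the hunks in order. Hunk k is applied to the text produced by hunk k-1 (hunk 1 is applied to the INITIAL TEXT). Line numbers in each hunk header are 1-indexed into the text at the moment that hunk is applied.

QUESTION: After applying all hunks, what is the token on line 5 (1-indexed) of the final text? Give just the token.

Hunk 1: at line 1 remove [yelpj,cam,fqoc] add [sneg,bhstx,tcmq] -> 9 lines: fav sneg bhstx tcmq zyxt tag zbwup iohvy rybnj
Hunk 2: at line 6 remove [zbwup,iohvy] add [rztk,elg,amp] -> 10 lines: fav sneg bhstx tcmq zyxt tag rztk elg amp rybnj
Hunk 3: at line 3 remove [zyxt,tag,rztk] add [bhsbp,nprz] -> 9 lines: fav sneg bhstx tcmq bhsbp nprz elg amp rybnj
Hunk 4: at line 6 remove [elg] add [qcwp,gsxob] -> 10 lines: fav sneg bhstx tcmq bhsbp nprz qcwp gsxob amp rybnj
Hunk 5: at line 5 remove [nprz,qcwp] add [unguh] -> 9 lines: fav sneg bhstx tcmq bhsbp unguh gsxob amp rybnj
Final line 5: bhsbp

Answer: bhsbp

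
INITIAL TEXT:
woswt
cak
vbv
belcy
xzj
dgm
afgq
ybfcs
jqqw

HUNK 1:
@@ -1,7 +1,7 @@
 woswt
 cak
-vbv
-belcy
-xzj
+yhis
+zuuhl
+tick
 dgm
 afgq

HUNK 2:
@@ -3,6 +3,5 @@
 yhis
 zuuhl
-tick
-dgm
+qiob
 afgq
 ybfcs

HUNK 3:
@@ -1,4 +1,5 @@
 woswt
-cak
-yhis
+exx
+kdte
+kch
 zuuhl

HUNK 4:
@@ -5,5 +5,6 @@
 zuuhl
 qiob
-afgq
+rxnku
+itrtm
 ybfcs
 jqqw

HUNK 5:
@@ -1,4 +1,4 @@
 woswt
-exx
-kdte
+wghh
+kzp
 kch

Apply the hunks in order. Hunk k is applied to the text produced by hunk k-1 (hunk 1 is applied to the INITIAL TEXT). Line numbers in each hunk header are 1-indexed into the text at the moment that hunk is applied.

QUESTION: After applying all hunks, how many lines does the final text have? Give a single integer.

Answer: 10

Derivation:
Hunk 1: at line 1 remove [vbv,belcy,xzj] add [yhis,zuuhl,tick] -> 9 lines: woswt cak yhis zuuhl tick dgm afgq ybfcs jqqw
Hunk 2: at line 3 remove [tick,dgm] add [qiob] -> 8 lines: woswt cak yhis zuuhl qiob afgq ybfcs jqqw
Hunk 3: at line 1 remove [cak,yhis] add [exx,kdte,kch] -> 9 lines: woswt exx kdte kch zuuhl qiob afgq ybfcs jqqw
Hunk 4: at line 5 remove [afgq] add [rxnku,itrtm] -> 10 lines: woswt exx kdte kch zuuhl qiob rxnku itrtm ybfcs jqqw
Hunk 5: at line 1 remove [exx,kdte] add [wghh,kzp] -> 10 lines: woswt wghh kzp kch zuuhl qiob rxnku itrtm ybfcs jqqw
Final line count: 10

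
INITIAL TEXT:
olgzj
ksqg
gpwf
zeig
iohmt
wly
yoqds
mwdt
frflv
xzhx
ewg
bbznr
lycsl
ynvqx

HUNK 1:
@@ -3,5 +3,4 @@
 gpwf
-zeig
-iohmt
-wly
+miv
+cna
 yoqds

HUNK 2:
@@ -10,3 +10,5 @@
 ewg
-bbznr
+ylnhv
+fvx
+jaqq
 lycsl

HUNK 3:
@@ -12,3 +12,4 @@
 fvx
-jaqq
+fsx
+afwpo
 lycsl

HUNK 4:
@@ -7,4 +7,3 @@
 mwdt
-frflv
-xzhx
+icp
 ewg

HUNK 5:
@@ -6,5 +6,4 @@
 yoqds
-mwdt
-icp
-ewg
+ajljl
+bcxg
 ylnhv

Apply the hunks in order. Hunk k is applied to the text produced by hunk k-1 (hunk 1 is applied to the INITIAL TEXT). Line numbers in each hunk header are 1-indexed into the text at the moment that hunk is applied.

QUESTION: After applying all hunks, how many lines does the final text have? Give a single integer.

Answer: 14

Derivation:
Hunk 1: at line 3 remove [zeig,iohmt,wly] add [miv,cna] -> 13 lines: olgzj ksqg gpwf miv cna yoqds mwdt frflv xzhx ewg bbznr lycsl ynvqx
Hunk 2: at line 10 remove [bbznr] add [ylnhv,fvx,jaqq] -> 15 lines: olgzj ksqg gpwf miv cna yoqds mwdt frflv xzhx ewg ylnhv fvx jaqq lycsl ynvqx
Hunk 3: at line 12 remove [jaqq] add [fsx,afwpo] -> 16 lines: olgzj ksqg gpwf miv cna yoqds mwdt frflv xzhx ewg ylnhv fvx fsx afwpo lycsl ynvqx
Hunk 4: at line 7 remove [frflv,xzhx] add [icp] -> 15 lines: olgzj ksqg gpwf miv cna yoqds mwdt icp ewg ylnhv fvx fsx afwpo lycsl ynvqx
Hunk 5: at line 6 remove [mwdt,icp,ewg] add [ajljl,bcxg] -> 14 lines: olgzj ksqg gpwf miv cna yoqds ajljl bcxg ylnhv fvx fsx afwpo lycsl ynvqx
Final line count: 14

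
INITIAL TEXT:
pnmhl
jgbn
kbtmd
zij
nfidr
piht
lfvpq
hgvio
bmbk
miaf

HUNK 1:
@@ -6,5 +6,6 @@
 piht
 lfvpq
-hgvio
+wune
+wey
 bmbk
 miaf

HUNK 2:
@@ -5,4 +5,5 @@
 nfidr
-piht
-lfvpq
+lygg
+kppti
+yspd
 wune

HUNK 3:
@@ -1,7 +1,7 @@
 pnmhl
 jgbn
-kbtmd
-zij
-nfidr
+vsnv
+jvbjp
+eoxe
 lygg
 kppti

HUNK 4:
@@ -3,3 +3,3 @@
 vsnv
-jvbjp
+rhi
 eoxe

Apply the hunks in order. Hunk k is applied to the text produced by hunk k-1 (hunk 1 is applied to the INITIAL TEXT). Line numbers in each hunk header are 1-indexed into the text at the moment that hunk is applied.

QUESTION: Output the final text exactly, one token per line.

Hunk 1: at line 6 remove [hgvio] add [wune,wey] -> 11 lines: pnmhl jgbn kbtmd zij nfidr piht lfvpq wune wey bmbk miaf
Hunk 2: at line 5 remove [piht,lfvpq] add [lygg,kppti,yspd] -> 12 lines: pnmhl jgbn kbtmd zij nfidr lygg kppti yspd wune wey bmbk miaf
Hunk 3: at line 1 remove [kbtmd,zij,nfidr] add [vsnv,jvbjp,eoxe] -> 12 lines: pnmhl jgbn vsnv jvbjp eoxe lygg kppti yspd wune wey bmbk miaf
Hunk 4: at line 3 remove [jvbjp] add [rhi] -> 12 lines: pnmhl jgbn vsnv rhi eoxe lygg kppti yspd wune wey bmbk miaf

Answer: pnmhl
jgbn
vsnv
rhi
eoxe
lygg
kppti
yspd
wune
wey
bmbk
miaf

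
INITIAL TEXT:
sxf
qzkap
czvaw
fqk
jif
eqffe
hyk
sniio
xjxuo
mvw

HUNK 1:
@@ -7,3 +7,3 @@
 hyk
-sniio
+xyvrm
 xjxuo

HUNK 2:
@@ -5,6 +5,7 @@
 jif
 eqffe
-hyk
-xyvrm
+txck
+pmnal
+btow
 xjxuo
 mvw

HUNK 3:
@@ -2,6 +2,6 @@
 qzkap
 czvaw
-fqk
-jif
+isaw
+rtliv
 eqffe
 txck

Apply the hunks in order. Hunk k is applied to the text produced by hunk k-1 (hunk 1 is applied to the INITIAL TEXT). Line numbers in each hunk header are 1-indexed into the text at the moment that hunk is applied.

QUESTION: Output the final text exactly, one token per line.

Hunk 1: at line 7 remove [sniio] add [xyvrm] -> 10 lines: sxf qzkap czvaw fqk jif eqffe hyk xyvrm xjxuo mvw
Hunk 2: at line 5 remove [hyk,xyvrm] add [txck,pmnal,btow] -> 11 lines: sxf qzkap czvaw fqk jif eqffe txck pmnal btow xjxuo mvw
Hunk 3: at line 2 remove [fqk,jif] add [isaw,rtliv] -> 11 lines: sxf qzkap czvaw isaw rtliv eqffe txck pmnal btow xjxuo mvw

Answer: sxf
qzkap
czvaw
isaw
rtliv
eqffe
txck
pmnal
btow
xjxuo
mvw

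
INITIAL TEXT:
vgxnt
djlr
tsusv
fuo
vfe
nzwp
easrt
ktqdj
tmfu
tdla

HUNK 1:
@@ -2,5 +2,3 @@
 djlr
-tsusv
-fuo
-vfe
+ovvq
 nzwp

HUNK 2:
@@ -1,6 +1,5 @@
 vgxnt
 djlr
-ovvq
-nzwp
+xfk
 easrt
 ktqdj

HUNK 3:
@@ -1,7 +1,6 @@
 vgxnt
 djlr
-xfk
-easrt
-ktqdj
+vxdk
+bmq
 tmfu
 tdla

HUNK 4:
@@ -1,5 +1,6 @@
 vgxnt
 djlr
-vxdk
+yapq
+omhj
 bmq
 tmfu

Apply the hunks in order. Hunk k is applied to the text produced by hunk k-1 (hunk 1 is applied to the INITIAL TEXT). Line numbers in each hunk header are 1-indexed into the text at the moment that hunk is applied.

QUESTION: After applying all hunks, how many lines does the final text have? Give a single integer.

Hunk 1: at line 2 remove [tsusv,fuo,vfe] add [ovvq] -> 8 lines: vgxnt djlr ovvq nzwp easrt ktqdj tmfu tdla
Hunk 2: at line 1 remove [ovvq,nzwp] add [xfk] -> 7 lines: vgxnt djlr xfk easrt ktqdj tmfu tdla
Hunk 3: at line 1 remove [xfk,easrt,ktqdj] add [vxdk,bmq] -> 6 lines: vgxnt djlr vxdk bmq tmfu tdla
Hunk 4: at line 1 remove [vxdk] add [yapq,omhj] -> 7 lines: vgxnt djlr yapq omhj bmq tmfu tdla
Final line count: 7

Answer: 7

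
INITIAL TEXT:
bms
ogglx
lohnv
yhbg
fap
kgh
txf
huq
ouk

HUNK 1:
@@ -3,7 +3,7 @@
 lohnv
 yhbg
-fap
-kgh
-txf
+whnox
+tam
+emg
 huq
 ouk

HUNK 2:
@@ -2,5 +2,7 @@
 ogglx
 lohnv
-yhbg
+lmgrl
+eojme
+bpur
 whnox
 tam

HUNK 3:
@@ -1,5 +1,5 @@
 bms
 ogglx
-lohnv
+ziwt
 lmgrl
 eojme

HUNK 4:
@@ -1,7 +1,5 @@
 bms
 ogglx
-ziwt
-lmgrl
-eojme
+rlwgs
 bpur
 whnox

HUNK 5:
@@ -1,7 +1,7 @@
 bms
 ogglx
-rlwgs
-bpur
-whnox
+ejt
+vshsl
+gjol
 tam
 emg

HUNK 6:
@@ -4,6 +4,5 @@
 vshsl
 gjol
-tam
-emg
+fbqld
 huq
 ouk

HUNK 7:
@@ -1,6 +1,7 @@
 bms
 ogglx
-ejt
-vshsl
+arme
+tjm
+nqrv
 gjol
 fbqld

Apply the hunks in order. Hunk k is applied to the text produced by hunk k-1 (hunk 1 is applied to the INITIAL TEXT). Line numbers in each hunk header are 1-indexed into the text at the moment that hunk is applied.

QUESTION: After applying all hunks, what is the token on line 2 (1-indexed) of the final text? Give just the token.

Hunk 1: at line 3 remove [fap,kgh,txf] add [whnox,tam,emg] -> 9 lines: bms ogglx lohnv yhbg whnox tam emg huq ouk
Hunk 2: at line 2 remove [yhbg] add [lmgrl,eojme,bpur] -> 11 lines: bms ogglx lohnv lmgrl eojme bpur whnox tam emg huq ouk
Hunk 3: at line 1 remove [lohnv] add [ziwt] -> 11 lines: bms ogglx ziwt lmgrl eojme bpur whnox tam emg huq ouk
Hunk 4: at line 1 remove [ziwt,lmgrl,eojme] add [rlwgs] -> 9 lines: bms ogglx rlwgs bpur whnox tam emg huq ouk
Hunk 5: at line 1 remove [rlwgs,bpur,whnox] add [ejt,vshsl,gjol] -> 9 lines: bms ogglx ejt vshsl gjol tam emg huq ouk
Hunk 6: at line 4 remove [tam,emg] add [fbqld] -> 8 lines: bms ogglx ejt vshsl gjol fbqld huq ouk
Hunk 7: at line 1 remove [ejt,vshsl] add [arme,tjm,nqrv] -> 9 lines: bms ogglx arme tjm nqrv gjol fbqld huq ouk
Final line 2: ogglx

Answer: ogglx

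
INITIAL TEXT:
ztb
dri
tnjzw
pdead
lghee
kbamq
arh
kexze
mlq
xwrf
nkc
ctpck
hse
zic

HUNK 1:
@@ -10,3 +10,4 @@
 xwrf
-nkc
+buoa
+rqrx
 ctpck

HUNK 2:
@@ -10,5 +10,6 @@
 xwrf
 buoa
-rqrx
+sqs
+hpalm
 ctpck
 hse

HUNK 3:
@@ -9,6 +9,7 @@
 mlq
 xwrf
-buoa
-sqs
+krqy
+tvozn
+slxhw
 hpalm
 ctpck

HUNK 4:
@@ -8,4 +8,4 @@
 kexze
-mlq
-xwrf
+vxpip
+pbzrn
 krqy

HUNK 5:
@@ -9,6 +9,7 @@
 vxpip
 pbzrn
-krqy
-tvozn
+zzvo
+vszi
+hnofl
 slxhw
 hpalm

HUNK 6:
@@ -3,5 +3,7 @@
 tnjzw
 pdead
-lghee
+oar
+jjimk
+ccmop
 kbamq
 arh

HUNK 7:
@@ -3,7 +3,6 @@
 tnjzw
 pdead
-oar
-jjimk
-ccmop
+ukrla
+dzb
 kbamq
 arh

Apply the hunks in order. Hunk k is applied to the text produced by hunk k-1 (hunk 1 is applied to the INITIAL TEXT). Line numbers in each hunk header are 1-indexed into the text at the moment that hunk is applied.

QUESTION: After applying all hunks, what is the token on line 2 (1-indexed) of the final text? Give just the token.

Answer: dri

Derivation:
Hunk 1: at line 10 remove [nkc] add [buoa,rqrx] -> 15 lines: ztb dri tnjzw pdead lghee kbamq arh kexze mlq xwrf buoa rqrx ctpck hse zic
Hunk 2: at line 10 remove [rqrx] add [sqs,hpalm] -> 16 lines: ztb dri tnjzw pdead lghee kbamq arh kexze mlq xwrf buoa sqs hpalm ctpck hse zic
Hunk 3: at line 9 remove [buoa,sqs] add [krqy,tvozn,slxhw] -> 17 lines: ztb dri tnjzw pdead lghee kbamq arh kexze mlq xwrf krqy tvozn slxhw hpalm ctpck hse zic
Hunk 4: at line 8 remove [mlq,xwrf] add [vxpip,pbzrn] -> 17 lines: ztb dri tnjzw pdead lghee kbamq arh kexze vxpip pbzrn krqy tvozn slxhw hpalm ctpck hse zic
Hunk 5: at line 9 remove [krqy,tvozn] add [zzvo,vszi,hnofl] -> 18 lines: ztb dri tnjzw pdead lghee kbamq arh kexze vxpip pbzrn zzvo vszi hnofl slxhw hpalm ctpck hse zic
Hunk 6: at line 3 remove [lghee] add [oar,jjimk,ccmop] -> 20 lines: ztb dri tnjzw pdead oar jjimk ccmop kbamq arh kexze vxpip pbzrn zzvo vszi hnofl slxhw hpalm ctpck hse zic
Hunk 7: at line 3 remove [oar,jjimk,ccmop] add [ukrla,dzb] -> 19 lines: ztb dri tnjzw pdead ukrla dzb kbamq arh kexze vxpip pbzrn zzvo vszi hnofl slxhw hpalm ctpck hse zic
Final line 2: dri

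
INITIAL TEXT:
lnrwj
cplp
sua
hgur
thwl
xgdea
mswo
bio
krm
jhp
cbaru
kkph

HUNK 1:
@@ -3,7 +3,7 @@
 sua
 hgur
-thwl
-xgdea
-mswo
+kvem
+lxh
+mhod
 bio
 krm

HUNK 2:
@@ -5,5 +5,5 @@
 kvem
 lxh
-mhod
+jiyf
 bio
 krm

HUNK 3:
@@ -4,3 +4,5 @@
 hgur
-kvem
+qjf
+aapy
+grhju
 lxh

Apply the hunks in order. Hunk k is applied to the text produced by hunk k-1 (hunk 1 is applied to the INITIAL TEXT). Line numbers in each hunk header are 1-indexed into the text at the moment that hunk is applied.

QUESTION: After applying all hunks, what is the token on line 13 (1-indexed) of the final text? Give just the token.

Answer: cbaru

Derivation:
Hunk 1: at line 3 remove [thwl,xgdea,mswo] add [kvem,lxh,mhod] -> 12 lines: lnrwj cplp sua hgur kvem lxh mhod bio krm jhp cbaru kkph
Hunk 2: at line 5 remove [mhod] add [jiyf] -> 12 lines: lnrwj cplp sua hgur kvem lxh jiyf bio krm jhp cbaru kkph
Hunk 3: at line 4 remove [kvem] add [qjf,aapy,grhju] -> 14 lines: lnrwj cplp sua hgur qjf aapy grhju lxh jiyf bio krm jhp cbaru kkph
Final line 13: cbaru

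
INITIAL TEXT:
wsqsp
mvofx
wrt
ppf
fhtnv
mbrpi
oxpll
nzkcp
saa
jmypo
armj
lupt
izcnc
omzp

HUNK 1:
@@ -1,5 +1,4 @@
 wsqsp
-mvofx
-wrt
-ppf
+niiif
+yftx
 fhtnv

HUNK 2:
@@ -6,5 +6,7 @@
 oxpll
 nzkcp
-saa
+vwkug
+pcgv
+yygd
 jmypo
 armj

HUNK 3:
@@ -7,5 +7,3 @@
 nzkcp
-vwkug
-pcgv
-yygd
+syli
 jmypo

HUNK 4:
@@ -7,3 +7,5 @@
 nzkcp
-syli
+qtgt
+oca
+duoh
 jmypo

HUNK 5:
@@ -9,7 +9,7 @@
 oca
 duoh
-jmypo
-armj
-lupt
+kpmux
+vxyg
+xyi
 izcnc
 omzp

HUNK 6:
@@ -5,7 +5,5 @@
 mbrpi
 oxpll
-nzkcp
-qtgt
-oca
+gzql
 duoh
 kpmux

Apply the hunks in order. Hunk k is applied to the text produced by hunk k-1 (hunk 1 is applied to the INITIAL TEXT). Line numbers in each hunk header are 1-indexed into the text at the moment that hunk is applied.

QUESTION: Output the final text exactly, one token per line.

Answer: wsqsp
niiif
yftx
fhtnv
mbrpi
oxpll
gzql
duoh
kpmux
vxyg
xyi
izcnc
omzp

Derivation:
Hunk 1: at line 1 remove [mvofx,wrt,ppf] add [niiif,yftx] -> 13 lines: wsqsp niiif yftx fhtnv mbrpi oxpll nzkcp saa jmypo armj lupt izcnc omzp
Hunk 2: at line 6 remove [saa] add [vwkug,pcgv,yygd] -> 15 lines: wsqsp niiif yftx fhtnv mbrpi oxpll nzkcp vwkug pcgv yygd jmypo armj lupt izcnc omzp
Hunk 3: at line 7 remove [vwkug,pcgv,yygd] add [syli] -> 13 lines: wsqsp niiif yftx fhtnv mbrpi oxpll nzkcp syli jmypo armj lupt izcnc omzp
Hunk 4: at line 7 remove [syli] add [qtgt,oca,duoh] -> 15 lines: wsqsp niiif yftx fhtnv mbrpi oxpll nzkcp qtgt oca duoh jmypo armj lupt izcnc omzp
Hunk 5: at line 9 remove [jmypo,armj,lupt] add [kpmux,vxyg,xyi] -> 15 lines: wsqsp niiif yftx fhtnv mbrpi oxpll nzkcp qtgt oca duoh kpmux vxyg xyi izcnc omzp
Hunk 6: at line 5 remove [nzkcp,qtgt,oca] add [gzql] -> 13 lines: wsqsp niiif yftx fhtnv mbrpi oxpll gzql duoh kpmux vxyg xyi izcnc omzp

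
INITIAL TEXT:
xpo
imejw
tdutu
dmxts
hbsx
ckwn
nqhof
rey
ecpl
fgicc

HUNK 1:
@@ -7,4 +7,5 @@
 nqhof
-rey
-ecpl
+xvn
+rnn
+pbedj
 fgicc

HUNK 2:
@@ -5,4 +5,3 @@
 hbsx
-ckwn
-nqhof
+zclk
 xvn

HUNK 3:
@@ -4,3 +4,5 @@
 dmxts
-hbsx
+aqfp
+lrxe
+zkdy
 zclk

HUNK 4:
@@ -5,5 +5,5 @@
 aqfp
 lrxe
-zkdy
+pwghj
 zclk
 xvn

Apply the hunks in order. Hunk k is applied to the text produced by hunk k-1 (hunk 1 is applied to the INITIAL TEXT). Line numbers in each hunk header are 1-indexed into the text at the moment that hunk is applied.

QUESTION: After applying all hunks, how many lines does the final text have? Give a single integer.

Hunk 1: at line 7 remove [rey,ecpl] add [xvn,rnn,pbedj] -> 11 lines: xpo imejw tdutu dmxts hbsx ckwn nqhof xvn rnn pbedj fgicc
Hunk 2: at line 5 remove [ckwn,nqhof] add [zclk] -> 10 lines: xpo imejw tdutu dmxts hbsx zclk xvn rnn pbedj fgicc
Hunk 3: at line 4 remove [hbsx] add [aqfp,lrxe,zkdy] -> 12 lines: xpo imejw tdutu dmxts aqfp lrxe zkdy zclk xvn rnn pbedj fgicc
Hunk 4: at line 5 remove [zkdy] add [pwghj] -> 12 lines: xpo imejw tdutu dmxts aqfp lrxe pwghj zclk xvn rnn pbedj fgicc
Final line count: 12

Answer: 12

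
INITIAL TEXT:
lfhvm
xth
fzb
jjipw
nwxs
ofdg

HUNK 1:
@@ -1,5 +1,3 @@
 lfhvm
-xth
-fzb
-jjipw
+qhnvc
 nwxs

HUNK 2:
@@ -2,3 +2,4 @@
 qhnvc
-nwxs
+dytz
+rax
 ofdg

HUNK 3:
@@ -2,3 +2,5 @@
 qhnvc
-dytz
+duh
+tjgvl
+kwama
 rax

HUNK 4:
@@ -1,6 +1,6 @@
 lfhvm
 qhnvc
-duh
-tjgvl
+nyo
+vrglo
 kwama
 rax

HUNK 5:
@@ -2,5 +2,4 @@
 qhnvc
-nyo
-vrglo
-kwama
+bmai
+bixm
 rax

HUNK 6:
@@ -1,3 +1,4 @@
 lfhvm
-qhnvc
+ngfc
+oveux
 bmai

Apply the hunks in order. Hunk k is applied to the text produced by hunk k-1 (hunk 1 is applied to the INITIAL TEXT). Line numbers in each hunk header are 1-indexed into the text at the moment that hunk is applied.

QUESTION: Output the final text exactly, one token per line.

Hunk 1: at line 1 remove [xth,fzb,jjipw] add [qhnvc] -> 4 lines: lfhvm qhnvc nwxs ofdg
Hunk 2: at line 2 remove [nwxs] add [dytz,rax] -> 5 lines: lfhvm qhnvc dytz rax ofdg
Hunk 3: at line 2 remove [dytz] add [duh,tjgvl,kwama] -> 7 lines: lfhvm qhnvc duh tjgvl kwama rax ofdg
Hunk 4: at line 1 remove [duh,tjgvl] add [nyo,vrglo] -> 7 lines: lfhvm qhnvc nyo vrglo kwama rax ofdg
Hunk 5: at line 2 remove [nyo,vrglo,kwama] add [bmai,bixm] -> 6 lines: lfhvm qhnvc bmai bixm rax ofdg
Hunk 6: at line 1 remove [qhnvc] add [ngfc,oveux] -> 7 lines: lfhvm ngfc oveux bmai bixm rax ofdg

Answer: lfhvm
ngfc
oveux
bmai
bixm
rax
ofdg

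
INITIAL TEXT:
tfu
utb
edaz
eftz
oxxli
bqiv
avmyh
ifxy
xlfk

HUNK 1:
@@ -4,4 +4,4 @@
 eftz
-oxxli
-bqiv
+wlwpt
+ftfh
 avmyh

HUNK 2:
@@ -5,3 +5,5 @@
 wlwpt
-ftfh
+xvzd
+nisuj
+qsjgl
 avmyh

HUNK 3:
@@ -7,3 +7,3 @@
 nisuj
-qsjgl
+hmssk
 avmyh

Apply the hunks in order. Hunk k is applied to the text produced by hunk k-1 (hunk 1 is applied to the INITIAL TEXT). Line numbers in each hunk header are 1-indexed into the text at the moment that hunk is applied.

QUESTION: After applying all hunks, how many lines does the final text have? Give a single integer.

Hunk 1: at line 4 remove [oxxli,bqiv] add [wlwpt,ftfh] -> 9 lines: tfu utb edaz eftz wlwpt ftfh avmyh ifxy xlfk
Hunk 2: at line 5 remove [ftfh] add [xvzd,nisuj,qsjgl] -> 11 lines: tfu utb edaz eftz wlwpt xvzd nisuj qsjgl avmyh ifxy xlfk
Hunk 3: at line 7 remove [qsjgl] add [hmssk] -> 11 lines: tfu utb edaz eftz wlwpt xvzd nisuj hmssk avmyh ifxy xlfk
Final line count: 11

Answer: 11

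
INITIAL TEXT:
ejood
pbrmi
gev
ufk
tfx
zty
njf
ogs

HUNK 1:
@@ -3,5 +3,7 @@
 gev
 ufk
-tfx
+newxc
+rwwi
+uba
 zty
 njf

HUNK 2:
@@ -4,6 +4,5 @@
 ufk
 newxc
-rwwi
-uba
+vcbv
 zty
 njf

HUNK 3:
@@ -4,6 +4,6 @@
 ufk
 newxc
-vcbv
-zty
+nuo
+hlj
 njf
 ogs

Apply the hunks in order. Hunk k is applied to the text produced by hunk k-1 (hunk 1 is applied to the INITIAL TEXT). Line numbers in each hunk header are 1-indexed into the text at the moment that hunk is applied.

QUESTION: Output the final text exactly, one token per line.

Hunk 1: at line 3 remove [tfx] add [newxc,rwwi,uba] -> 10 lines: ejood pbrmi gev ufk newxc rwwi uba zty njf ogs
Hunk 2: at line 4 remove [rwwi,uba] add [vcbv] -> 9 lines: ejood pbrmi gev ufk newxc vcbv zty njf ogs
Hunk 3: at line 4 remove [vcbv,zty] add [nuo,hlj] -> 9 lines: ejood pbrmi gev ufk newxc nuo hlj njf ogs

Answer: ejood
pbrmi
gev
ufk
newxc
nuo
hlj
njf
ogs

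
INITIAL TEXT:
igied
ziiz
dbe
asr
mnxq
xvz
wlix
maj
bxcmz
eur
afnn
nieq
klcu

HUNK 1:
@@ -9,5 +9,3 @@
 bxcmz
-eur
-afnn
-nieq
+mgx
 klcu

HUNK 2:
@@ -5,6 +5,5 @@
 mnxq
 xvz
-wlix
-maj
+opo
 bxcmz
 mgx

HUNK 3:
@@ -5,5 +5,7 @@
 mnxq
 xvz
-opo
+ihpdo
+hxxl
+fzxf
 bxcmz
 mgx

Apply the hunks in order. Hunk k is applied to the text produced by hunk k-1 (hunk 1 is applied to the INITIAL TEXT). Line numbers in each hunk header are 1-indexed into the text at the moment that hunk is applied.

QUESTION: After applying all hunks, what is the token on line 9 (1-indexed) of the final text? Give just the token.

Hunk 1: at line 9 remove [eur,afnn,nieq] add [mgx] -> 11 lines: igied ziiz dbe asr mnxq xvz wlix maj bxcmz mgx klcu
Hunk 2: at line 5 remove [wlix,maj] add [opo] -> 10 lines: igied ziiz dbe asr mnxq xvz opo bxcmz mgx klcu
Hunk 3: at line 5 remove [opo] add [ihpdo,hxxl,fzxf] -> 12 lines: igied ziiz dbe asr mnxq xvz ihpdo hxxl fzxf bxcmz mgx klcu
Final line 9: fzxf

Answer: fzxf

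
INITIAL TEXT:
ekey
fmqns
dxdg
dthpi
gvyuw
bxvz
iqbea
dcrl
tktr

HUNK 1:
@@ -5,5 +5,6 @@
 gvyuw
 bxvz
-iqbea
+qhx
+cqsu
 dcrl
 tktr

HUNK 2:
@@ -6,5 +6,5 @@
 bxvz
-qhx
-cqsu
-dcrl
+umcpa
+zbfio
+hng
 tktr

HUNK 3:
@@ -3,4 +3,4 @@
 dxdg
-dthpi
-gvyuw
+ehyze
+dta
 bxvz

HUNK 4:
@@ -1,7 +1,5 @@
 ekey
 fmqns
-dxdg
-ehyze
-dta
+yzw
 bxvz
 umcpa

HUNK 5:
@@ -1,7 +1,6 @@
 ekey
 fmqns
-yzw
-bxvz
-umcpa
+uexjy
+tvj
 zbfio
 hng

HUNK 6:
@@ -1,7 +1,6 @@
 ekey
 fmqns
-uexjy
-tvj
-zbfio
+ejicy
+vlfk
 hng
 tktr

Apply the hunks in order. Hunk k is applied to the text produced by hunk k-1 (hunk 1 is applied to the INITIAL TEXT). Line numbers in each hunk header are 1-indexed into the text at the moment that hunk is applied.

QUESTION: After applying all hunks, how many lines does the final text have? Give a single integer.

Answer: 6

Derivation:
Hunk 1: at line 5 remove [iqbea] add [qhx,cqsu] -> 10 lines: ekey fmqns dxdg dthpi gvyuw bxvz qhx cqsu dcrl tktr
Hunk 2: at line 6 remove [qhx,cqsu,dcrl] add [umcpa,zbfio,hng] -> 10 lines: ekey fmqns dxdg dthpi gvyuw bxvz umcpa zbfio hng tktr
Hunk 3: at line 3 remove [dthpi,gvyuw] add [ehyze,dta] -> 10 lines: ekey fmqns dxdg ehyze dta bxvz umcpa zbfio hng tktr
Hunk 4: at line 1 remove [dxdg,ehyze,dta] add [yzw] -> 8 lines: ekey fmqns yzw bxvz umcpa zbfio hng tktr
Hunk 5: at line 1 remove [yzw,bxvz,umcpa] add [uexjy,tvj] -> 7 lines: ekey fmqns uexjy tvj zbfio hng tktr
Hunk 6: at line 1 remove [uexjy,tvj,zbfio] add [ejicy,vlfk] -> 6 lines: ekey fmqns ejicy vlfk hng tktr
Final line count: 6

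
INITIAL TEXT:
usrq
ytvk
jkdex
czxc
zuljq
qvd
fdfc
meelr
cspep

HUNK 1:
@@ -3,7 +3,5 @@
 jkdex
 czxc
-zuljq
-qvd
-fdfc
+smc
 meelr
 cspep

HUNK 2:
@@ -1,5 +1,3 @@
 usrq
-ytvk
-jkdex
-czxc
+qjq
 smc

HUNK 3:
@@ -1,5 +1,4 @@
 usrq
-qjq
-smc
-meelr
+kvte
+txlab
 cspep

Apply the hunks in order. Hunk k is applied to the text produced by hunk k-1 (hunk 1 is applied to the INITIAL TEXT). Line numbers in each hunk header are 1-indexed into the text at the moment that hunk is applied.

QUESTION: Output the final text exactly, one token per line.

Answer: usrq
kvte
txlab
cspep

Derivation:
Hunk 1: at line 3 remove [zuljq,qvd,fdfc] add [smc] -> 7 lines: usrq ytvk jkdex czxc smc meelr cspep
Hunk 2: at line 1 remove [ytvk,jkdex,czxc] add [qjq] -> 5 lines: usrq qjq smc meelr cspep
Hunk 3: at line 1 remove [qjq,smc,meelr] add [kvte,txlab] -> 4 lines: usrq kvte txlab cspep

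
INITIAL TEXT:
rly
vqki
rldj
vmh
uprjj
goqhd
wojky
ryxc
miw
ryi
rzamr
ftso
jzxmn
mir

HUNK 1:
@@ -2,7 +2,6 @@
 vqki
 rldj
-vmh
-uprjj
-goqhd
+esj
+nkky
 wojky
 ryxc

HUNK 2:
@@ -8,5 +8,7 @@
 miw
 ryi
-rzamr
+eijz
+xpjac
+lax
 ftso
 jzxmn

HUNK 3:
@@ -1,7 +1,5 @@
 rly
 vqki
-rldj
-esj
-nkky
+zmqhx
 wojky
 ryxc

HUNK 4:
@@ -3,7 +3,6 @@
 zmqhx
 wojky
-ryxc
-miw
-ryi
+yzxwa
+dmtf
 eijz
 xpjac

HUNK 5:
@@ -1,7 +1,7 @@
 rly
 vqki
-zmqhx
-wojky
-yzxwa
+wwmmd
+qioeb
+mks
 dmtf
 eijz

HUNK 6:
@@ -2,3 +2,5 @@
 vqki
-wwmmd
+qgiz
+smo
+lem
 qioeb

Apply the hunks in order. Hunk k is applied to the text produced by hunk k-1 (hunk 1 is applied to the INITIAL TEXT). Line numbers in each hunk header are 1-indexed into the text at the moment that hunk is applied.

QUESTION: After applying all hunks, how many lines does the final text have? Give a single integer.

Answer: 14

Derivation:
Hunk 1: at line 2 remove [vmh,uprjj,goqhd] add [esj,nkky] -> 13 lines: rly vqki rldj esj nkky wojky ryxc miw ryi rzamr ftso jzxmn mir
Hunk 2: at line 8 remove [rzamr] add [eijz,xpjac,lax] -> 15 lines: rly vqki rldj esj nkky wojky ryxc miw ryi eijz xpjac lax ftso jzxmn mir
Hunk 3: at line 1 remove [rldj,esj,nkky] add [zmqhx] -> 13 lines: rly vqki zmqhx wojky ryxc miw ryi eijz xpjac lax ftso jzxmn mir
Hunk 4: at line 3 remove [ryxc,miw,ryi] add [yzxwa,dmtf] -> 12 lines: rly vqki zmqhx wojky yzxwa dmtf eijz xpjac lax ftso jzxmn mir
Hunk 5: at line 1 remove [zmqhx,wojky,yzxwa] add [wwmmd,qioeb,mks] -> 12 lines: rly vqki wwmmd qioeb mks dmtf eijz xpjac lax ftso jzxmn mir
Hunk 6: at line 2 remove [wwmmd] add [qgiz,smo,lem] -> 14 lines: rly vqki qgiz smo lem qioeb mks dmtf eijz xpjac lax ftso jzxmn mir
Final line count: 14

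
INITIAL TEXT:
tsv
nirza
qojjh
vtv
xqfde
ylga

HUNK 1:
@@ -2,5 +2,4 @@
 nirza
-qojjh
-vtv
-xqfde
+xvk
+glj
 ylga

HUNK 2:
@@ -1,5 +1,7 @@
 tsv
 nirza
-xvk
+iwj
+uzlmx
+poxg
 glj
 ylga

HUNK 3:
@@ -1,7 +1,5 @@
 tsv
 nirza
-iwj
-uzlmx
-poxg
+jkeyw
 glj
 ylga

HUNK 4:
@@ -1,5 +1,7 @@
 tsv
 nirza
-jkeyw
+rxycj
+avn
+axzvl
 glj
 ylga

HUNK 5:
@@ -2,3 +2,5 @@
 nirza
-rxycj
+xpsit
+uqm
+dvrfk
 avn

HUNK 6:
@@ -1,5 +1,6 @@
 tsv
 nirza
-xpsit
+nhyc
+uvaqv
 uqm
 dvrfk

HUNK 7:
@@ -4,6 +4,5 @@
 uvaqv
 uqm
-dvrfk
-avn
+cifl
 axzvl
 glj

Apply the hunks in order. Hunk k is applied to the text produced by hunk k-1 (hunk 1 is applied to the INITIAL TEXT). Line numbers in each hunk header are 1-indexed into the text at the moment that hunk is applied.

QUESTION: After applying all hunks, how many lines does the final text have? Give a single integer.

Hunk 1: at line 2 remove [qojjh,vtv,xqfde] add [xvk,glj] -> 5 lines: tsv nirza xvk glj ylga
Hunk 2: at line 1 remove [xvk] add [iwj,uzlmx,poxg] -> 7 lines: tsv nirza iwj uzlmx poxg glj ylga
Hunk 3: at line 1 remove [iwj,uzlmx,poxg] add [jkeyw] -> 5 lines: tsv nirza jkeyw glj ylga
Hunk 4: at line 1 remove [jkeyw] add [rxycj,avn,axzvl] -> 7 lines: tsv nirza rxycj avn axzvl glj ylga
Hunk 5: at line 2 remove [rxycj] add [xpsit,uqm,dvrfk] -> 9 lines: tsv nirza xpsit uqm dvrfk avn axzvl glj ylga
Hunk 6: at line 1 remove [xpsit] add [nhyc,uvaqv] -> 10 lines: tsv nirza nhyc uvaqv uqm dvrfk avn axzvl glj ylga
Hunk 7: at line 4 remove [dvrfk,avn] add [cifl] -> 9 lines: tsv nirza nhyc uvaqv uqm cifl axzvl glj ylga
Final line count: 9

Answer: 9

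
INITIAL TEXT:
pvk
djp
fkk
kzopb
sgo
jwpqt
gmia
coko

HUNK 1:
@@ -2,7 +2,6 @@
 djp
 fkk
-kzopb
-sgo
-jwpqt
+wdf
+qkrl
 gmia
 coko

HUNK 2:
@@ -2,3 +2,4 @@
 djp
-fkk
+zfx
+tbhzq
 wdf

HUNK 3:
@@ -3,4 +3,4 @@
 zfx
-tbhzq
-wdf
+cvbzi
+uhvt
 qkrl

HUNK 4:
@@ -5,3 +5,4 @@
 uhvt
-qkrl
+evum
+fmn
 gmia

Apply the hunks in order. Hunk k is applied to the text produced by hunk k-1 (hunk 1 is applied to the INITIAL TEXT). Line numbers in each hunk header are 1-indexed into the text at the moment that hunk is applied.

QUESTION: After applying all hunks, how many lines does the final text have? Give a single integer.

Hunk 1: at line 2 remove [kzopb,sgo,jwpqt] add [wdf,qkrl] -> 7 lines: pvk djp fkk wdf qkrl gmia coko
Hunk 2: at line 2 remove [fkk] add [zfx,tbhzq] -> 8 lines: pvk djp zfx tbhzq wdf qkrl gmia coko
Hunk 3: at line 3 remove [tbhzq,wdf] add [cvbzi,uhvt] -> 8 lines: pvk djp zfx cvbzi uhvt qkrl gmia coko
Hunk 4: at line 5 remove [qkrl] add [evum,fmn] -> 9 lines: pvk djp zfx cvbzi uhvt evum fmn gmia coko
Final line count: 9

Answer: 9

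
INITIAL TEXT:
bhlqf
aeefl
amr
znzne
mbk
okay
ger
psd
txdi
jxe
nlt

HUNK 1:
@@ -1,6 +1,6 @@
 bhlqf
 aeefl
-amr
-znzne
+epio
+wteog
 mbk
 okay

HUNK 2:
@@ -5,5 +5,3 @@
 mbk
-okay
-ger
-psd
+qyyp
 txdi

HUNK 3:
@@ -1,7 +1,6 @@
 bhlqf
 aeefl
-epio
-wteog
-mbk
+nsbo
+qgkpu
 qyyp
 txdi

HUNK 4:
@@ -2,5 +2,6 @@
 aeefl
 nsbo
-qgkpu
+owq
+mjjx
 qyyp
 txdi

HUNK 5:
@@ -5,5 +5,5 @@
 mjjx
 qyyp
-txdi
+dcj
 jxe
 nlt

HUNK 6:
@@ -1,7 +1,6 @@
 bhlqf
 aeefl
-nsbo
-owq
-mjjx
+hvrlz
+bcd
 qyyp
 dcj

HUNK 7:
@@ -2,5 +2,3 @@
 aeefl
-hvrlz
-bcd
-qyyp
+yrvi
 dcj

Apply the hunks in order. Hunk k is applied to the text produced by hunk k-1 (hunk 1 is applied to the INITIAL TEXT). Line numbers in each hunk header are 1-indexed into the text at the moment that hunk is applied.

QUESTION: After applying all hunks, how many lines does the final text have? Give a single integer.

Answer: 6

Derivation:
Hunk 1: at line 1 remove [amr,znzne] add [epio,wteog] -> 11 lines: bhlqf aeefl epio wteog mbk okay ger psd txdi jxe nlt
Hunk 2: at line 5 remove [okay,ger,psd] add [qyyp] -> 9 lines: bhlqf aeefl epio wteog mbk qyyp txdi jxe nlt
Hunk 3: at line 1 remove [epio,wteog,mbk] add [nsbo,qgkpu] -> 8 lines: bhlqf aeefl nsbo qgkpu qyyp txdi jxe nlt
Hunk 4: at line 2 remove [qgkpu] add [owq,mjjx] -> 9 lines: bhlqf aeefl nsbo owq mjjx qyyp txdi jxe nlt
Hunk 5: at line 5 remove [txdi] add [dcj] -> 9 lines: bhlqf aeefl nsbo owq mjjx qyyp dcj jxe nlt
Hunk 6: at line 1 remove [nsbo,owq,mjjx] add [hvrlz,bcd] -> 8 lines: bhlqf aeefl hvrlz bcd qyyp dcj jxe nlt
Hunk 7: at line 2 remove [hvrlz,bcd,qyyp] add [yrvi] -> 6 lines: bhlqf aeefl yrvi dcj jxe nlt
Final line count: 6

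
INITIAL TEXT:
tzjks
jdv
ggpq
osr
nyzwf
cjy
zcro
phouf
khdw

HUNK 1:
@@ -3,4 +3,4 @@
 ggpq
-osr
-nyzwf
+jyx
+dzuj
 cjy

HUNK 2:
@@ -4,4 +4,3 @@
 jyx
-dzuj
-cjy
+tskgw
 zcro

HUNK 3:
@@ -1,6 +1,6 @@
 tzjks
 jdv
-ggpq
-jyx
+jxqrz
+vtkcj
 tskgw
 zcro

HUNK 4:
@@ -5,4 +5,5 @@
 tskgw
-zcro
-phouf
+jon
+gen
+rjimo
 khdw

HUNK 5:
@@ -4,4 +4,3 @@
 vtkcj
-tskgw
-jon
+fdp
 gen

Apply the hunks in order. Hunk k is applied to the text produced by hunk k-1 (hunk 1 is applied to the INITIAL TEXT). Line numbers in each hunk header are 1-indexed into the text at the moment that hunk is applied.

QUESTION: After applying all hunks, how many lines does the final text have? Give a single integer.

Answer: 8

Derivation:
Hunk 1: at line 3 remove [osr,nyzwf] add [jyx,dzuj] -> 9 lines: tzjks jdv ggpq jyx dzuj cjy zcro phouf khdw
Hunk 2: at line 4 remove [dzuj,cjy] add [tskgw] -> 8 lines: tzjks jdv ggpq jyx tskgw zcro phouf khdw
Hunk 3: at line 1 remove [ggpq,jyx] add [jxqrz,vtkcj] -> 8 lines: tzjks jdv jxqrz vtkcj tskgw zcro phouf khdw
Hunk 4: at line 5 remove [zcro,phouf] add [jon,gen,rjimo] -> 9 lines: tzjks jdv jxqrz vtkcj tskgw jon gen rjimo khdw
Hunk 5: at line 4 remove [tskgw,jon] add [fdp] -> 8 lines: tzjks jdv jxqrz vtkcj fdp gen rjimo khdw
Final line count: 8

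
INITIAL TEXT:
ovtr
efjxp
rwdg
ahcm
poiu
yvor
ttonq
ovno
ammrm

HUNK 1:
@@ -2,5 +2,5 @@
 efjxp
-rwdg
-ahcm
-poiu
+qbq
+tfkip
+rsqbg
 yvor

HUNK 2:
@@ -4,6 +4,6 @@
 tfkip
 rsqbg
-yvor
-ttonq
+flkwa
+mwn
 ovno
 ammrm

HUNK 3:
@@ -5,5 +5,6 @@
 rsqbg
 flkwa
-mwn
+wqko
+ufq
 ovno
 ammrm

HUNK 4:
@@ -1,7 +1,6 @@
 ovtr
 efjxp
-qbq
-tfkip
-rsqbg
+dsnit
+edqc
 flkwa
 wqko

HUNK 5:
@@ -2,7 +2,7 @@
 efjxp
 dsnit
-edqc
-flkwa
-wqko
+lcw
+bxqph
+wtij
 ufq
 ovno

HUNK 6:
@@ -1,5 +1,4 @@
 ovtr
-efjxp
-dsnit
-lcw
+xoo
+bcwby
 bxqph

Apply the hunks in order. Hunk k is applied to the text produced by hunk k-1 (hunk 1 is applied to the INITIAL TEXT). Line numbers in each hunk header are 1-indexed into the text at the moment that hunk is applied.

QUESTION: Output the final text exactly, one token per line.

Hunk 1: at line 2 remove [rwdg,ahcm,poiu] add [qbq,tfkip,rsqbg] -> 9 lines: ovtr efjxp qbq tfkip rsqbg yvor ttonq ovno ammrm
Hunk 2: at line 4 remove [yvor,ttonq] add [flkwa,mwn] -> 9 lines: ovtr efjxp qbq tfkip rsqbg flkwa mwn ovno ammrm
Hunk 3: at line 5 remove [mwn] add [wqko,ufq] -> 10 lines: ovtr efjxp qbq tfkip rsqbg flkwa wqko ufq ovno ammrm
Hunk 4: at line 1 remove [qbq,tfkip,rsqbg] add [dsnit,edqc] -> 9 lines: ovtr efjxp dsnit edqc flkwa wqko ufq ovno ammrm
Hunk 5: at line 2 remove [edqc,flkwa,wqko] add [lcw,bxqph,wtij] -> 9 lines: ovtr efjxp dsnit lcw bxqph wtij ufq ovno ammrm
Hunk 6: at line 1 remove [efjxp,dsnit,lcw] add [xoo,bcwby] -> 8 lines: ovtr xoo bcwby bxqph wtij ufq ovno ammrm

Answer: ovtr
xoo
bcwby
bxqph
wtij
ufq
ovno
ammrm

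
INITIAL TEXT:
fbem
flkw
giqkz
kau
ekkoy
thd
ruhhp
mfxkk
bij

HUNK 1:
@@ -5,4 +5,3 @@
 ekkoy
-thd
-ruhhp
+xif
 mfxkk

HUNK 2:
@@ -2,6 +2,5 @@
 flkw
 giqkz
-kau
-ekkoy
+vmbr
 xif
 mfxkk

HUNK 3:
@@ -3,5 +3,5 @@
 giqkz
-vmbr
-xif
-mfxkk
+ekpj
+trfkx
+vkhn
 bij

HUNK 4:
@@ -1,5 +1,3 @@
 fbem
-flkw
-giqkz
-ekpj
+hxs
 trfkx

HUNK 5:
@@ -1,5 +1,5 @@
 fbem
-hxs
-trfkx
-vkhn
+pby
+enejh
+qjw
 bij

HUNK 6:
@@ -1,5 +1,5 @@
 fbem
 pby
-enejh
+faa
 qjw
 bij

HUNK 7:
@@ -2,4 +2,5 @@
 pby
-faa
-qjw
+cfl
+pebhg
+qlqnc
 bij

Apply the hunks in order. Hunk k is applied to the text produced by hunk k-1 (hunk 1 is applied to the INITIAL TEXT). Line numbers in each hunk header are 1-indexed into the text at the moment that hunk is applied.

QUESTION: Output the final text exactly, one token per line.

Answer: fbem
pby
cfl
pebhg
qlqnc
bij

Derivation:
Hunk 1: at line 5 remove [thd,ruhhp] add [xif] -> 8 lines: fbem flkw giqkz kau ekkoy xif mfxkk bij
Hunk 2: at line 2 remove [kau,ekkoy] add [vmbr] -> 7 lines: fbem flkw giqkz vmbr xif mfxkk bij
Hunk 3: at line 3 remove [vmbr,xif,mfxkk] add [ekpj,trfkx,vkhn] -> 7 lines: fbem flkw giqkz ekpj trfkx vkhn bij
Hunk 4: at line 1 remove [flkw,giqkz,ekpj] add [hxs] -> 5 lines: fbem hxs trfkx vkhn bij
Hunk 5: at line 1 remove [hxs,trfkx,vkhn] add [pby,enejh,qjw] -> 5 lines: fbem pby enejh qjw bij
Hunk 6: at line 1 remove [enejh] add [faa] -> 5 lines: fbem pby faa qjw bij
Hunk 7: at line 2 remove [faa,qjw] add [cfl,pebhg,qlqnc] -> 6 lines: fbem pby cfl pebhg qlqnc bij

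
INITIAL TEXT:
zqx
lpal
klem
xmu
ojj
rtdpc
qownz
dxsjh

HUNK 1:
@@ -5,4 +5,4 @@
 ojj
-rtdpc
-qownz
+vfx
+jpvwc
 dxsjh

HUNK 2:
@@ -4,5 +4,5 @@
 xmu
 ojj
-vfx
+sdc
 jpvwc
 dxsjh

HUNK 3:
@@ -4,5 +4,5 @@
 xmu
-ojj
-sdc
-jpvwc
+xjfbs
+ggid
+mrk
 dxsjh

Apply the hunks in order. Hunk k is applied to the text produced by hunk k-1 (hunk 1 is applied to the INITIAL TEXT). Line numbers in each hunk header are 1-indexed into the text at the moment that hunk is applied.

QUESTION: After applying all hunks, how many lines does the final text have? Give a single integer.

Answer: 8

Derivation:
Hunk 1: at line 5 remove [rtdpc,qownz] add [vfx,jpvwc] -> 8 lines: zqx lpal klem xmu ojj vfx jpvwc dxsjh
Hunk 2: at line 4 remove [vfx] add [sdc] -> 8 lines: zqx lpal klem xmu ojj sdc jpvwc dxsjh
Hunk 3: at line 4 remove [ojj,sdc,jpvwc] add [xjfbs,ggid,mrk] -> 8 lines: zqx lpal klem xmu xjfbs ggid mrk dxsjh
Final line count: 8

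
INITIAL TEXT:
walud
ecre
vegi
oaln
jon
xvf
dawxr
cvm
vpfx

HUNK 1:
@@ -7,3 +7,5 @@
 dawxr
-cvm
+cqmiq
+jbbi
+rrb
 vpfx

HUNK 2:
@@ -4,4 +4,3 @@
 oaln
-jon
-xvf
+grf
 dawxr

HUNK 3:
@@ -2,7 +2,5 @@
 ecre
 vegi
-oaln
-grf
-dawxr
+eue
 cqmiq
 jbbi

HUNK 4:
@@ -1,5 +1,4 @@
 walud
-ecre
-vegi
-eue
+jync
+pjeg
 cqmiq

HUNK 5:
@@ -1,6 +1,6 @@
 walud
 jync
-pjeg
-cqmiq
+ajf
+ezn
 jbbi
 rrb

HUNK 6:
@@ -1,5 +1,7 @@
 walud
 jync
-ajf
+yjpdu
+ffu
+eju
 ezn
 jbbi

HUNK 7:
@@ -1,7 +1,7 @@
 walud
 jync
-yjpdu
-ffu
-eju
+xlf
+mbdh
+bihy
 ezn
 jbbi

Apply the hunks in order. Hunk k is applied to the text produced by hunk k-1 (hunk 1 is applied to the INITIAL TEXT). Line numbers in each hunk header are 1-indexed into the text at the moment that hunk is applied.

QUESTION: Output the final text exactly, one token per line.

Hunk 1: at line 7 remove [cvm] add [cqmiq,jbbi,rrb] -> 11 lines: walud ecre vegi oaln jon xvf dawxr cqmiq jbbi rrb vpfx
Hunk 2: at line 4 remove [jon,xvf] add [grf] -> 10 lines: walud ecre vegi oaln grf dawxr cqmiq jbbi rrb vpfx
Hunk 3: at line 2 remove [oaln,grf,dawxr] add [eue] -> 8 lines: walud ecre vegi eue cqmiq jbbi rrb vpfx
Hunk 4: at line 1 remove [ecre,vegi,eue] add [jync,pjeg] -> 7 lines: walud jync pjeg cqmiq jbbi rrb vpfx
Hunk 5: at line 1 remove [pjeg,cqmiq] add [ajf,ezn] -> 7 lines: walud jync ajf ezn jbbi rrb vpfx
Hunk 6: at line 1 remove [ajf] add [yjpdu,ffu,eju] -> 9 lines: walud jync yjpdu ffu eju ezn jbbi rrb vpfx
Hunk 7: at line 1 remove [yjpdu,ffu,eju] add [xlf,mbdh,bihy] -> 9 lines: walud jync xlf mbdh bihy ezn jbbi rrb vpfx

Answer: walud
jync
xlf
mbdh
bihy
ezn
jbbi
rrb
vpfx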